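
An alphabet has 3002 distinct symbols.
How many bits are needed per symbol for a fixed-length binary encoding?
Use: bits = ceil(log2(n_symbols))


log2(3002) = 11.5517
Bracket: 2^11 = 2048 < 3002 <= 2^12 = 4096
So ceil(log2(3002)) = 12

bits = ceil(log2(3002)) = ceil(11.5517) = 12 bits


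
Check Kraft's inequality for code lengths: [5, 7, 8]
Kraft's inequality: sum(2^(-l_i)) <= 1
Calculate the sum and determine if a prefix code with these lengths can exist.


Sum = 2^(-5) + 2^(-7) + 2^(-8)
    = 0.03125 + 0.0078125 + 0.00390625
    = 11/256 = 0.04296875
Since 0.04296875 <= 1, Kraft's inequality IS satisfied.
A prefix code with these lengths CAN exist.

Kraft sum = 0.04296875. Satisfied.


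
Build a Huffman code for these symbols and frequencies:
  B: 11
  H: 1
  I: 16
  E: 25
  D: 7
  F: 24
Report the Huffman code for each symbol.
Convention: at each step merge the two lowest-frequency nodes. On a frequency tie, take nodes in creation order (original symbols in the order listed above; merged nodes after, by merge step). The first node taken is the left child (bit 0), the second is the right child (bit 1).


Huffman tree construction:
Step 1: Merge H(1) + D(7) = 8
Step 2: Merge (H+D)(8) + B(11) = 19
Step 3: Merge I(16) + ((H+D)+B)(19) = 35
Step 4: Merge F(24) + E(25) = 49
Step 5: Merge (I+((H+D)+B))(35) + (F+E)(49) = 84
Read each symbol's code off the tree from the root (left child = 0, right child = 1).

Codes:
  B: 011 (length 3)
  H: 0100 (length 4)
  I: 00 (length 2)
  E: 11 (length 2)
  D: 0101 (length 4)
  F: 10 (length 2)
Average code length: 195/84 = 2.3214 bits/symbol


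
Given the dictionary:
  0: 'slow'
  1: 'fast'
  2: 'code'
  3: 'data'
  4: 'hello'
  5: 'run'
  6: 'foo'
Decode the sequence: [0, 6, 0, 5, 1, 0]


Look up each index in the dictionary:
  0 -> 'slow'
  6 -> 'foo'
  0 -> 'slow'
  5 -> 'run'
  1 -> 'fast'
  0 -> 'slow'

Decoded: "slow foo slow run fast slow"


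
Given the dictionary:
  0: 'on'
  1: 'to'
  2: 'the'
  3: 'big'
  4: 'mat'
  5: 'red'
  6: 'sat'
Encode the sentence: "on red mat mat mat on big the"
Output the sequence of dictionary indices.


Look up each word in the dictionary:
  'on' -> 0
  'red' -> 5
  'mat' -> 4
  'mat' -> 4
  'mat' -> 4
  'on' -> 0
  'big' -> 3
  'the' -> 2

Encoded: [0, 5, 4, 4, 4, 0, 3, 2]


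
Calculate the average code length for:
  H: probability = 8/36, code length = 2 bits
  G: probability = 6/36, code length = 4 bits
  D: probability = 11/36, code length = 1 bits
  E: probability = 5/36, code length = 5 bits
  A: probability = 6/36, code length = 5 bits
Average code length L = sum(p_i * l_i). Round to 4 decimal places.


Weighted contributions p_i * l_i:
  H: (8/36) * 2 = 16/36
  G: (6/36) * 4 = 24/36
  D: (11/36) * 1 = 11/36
  E: (5/36) * 5 = 25/36
  A: (6/36) * 5 = 30/36
Sum = (16 + 24 + 11 + 25 + 30)/36 = 106/36

L = 106/36 = 2.9444 bits/symbol


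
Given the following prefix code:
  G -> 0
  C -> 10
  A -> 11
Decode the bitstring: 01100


Decoding step by step:
Bits 0 -> G
Bits 11 -> A
Bits 0 -> G
Bits 0 -> G


Decoded message: GAGG


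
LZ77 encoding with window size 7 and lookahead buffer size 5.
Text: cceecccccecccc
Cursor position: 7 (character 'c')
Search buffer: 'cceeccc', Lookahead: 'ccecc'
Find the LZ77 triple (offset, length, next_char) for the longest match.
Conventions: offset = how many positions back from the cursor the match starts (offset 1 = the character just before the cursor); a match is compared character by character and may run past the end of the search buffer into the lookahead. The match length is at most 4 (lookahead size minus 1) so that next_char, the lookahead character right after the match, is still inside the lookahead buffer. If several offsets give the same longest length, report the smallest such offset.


Try each offset into the search buffer:
  offset=1 (pos 6, char 'c'): match length 2
  offset=2 (pos 5, char 'c'): match length 2
  offset=3 (pos 4, char 'c'): match length 2
  offset=4 (pos 3, char 'e'): match length 0
  offset=5 (pos 2, char 'e'): match length 0
  offset=6 (pos 1, char 'c'): match length 1
  offset=7 (pos 0, char 'c'): match length 3
Longest match has length 3 at offset 7.
next_char = character at position 7 + 3 = 10 -> 'c'

Best match: offset=7, length=3 (matching 'cce' starting at position 0)
LZ77 triple: (7, 3, 'c')


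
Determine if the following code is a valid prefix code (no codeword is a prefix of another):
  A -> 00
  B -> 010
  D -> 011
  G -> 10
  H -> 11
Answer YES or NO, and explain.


Checking each pair (does one codeword prefix another?):
  A='00' vs B='010': no prefix
  A='00' vs D='011': no prefix
  A='00' vs G='10': no prefix
  A='00' vs H='11': no prefix
  B='010' vs A='00': no prefix
  B='010' vs D='011': no prefix
  B='010' vs G='10': no prefix
  B='010' vs H='11': no prefix
  D='011' vs A='00': no prefix
  D='011' vs B='010': no prefix
  D='011' vs G='10': no prefix
  D='011' vs H='11': no prefix
  G='10' vs A='00': no prefix
  G='10' vs B='010': no prefix
  G='10' vs D='011': no prefix
  G='10' vs H='11': no prefix
  H='11' vs A='00': no prefix
  H='11' vs B='010': no prefix
  H='11' vs D='011': no prefix
  H='11' vs G='10': no prefix
No violation found over all pairs.

YES -- this is a valid prefix code. No codeword is a prefix of any other codeword.


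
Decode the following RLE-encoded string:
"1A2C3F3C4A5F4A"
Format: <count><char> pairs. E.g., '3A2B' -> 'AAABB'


Expanding each <count><char> pair:
  1A -> 'A'
  2C -> 'CC'
  3F -> 'FFF'
  3C -> 'CCC'
  4A -> 'AAAA'
  5F -> 'FFFFF'
  4A -> 'AAAA'

Decoded = ACCFFFCCCAAAAFFFFFAAAA


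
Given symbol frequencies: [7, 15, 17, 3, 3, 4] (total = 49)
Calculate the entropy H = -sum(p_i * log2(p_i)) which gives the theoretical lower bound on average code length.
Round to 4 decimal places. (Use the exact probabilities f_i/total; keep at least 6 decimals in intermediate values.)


Per-symbol terms -p_i * log2(p_i) with p_i = f_i/49:
  p = 7/49 = 0.142857: log2(p) = -2.807355, -p*log2(p) = 0.401051
  p = 15/49 = 0.306122: log2(p) = -1.707819, -p*log2(p) = 0.522802
  p = 17/49 = 0.346939: log2(p) = -1.527247, -p*log2(p) = 0.529861
  p = 3/49 = 0.061224: log2(p) = -4.029747, -p*log2(p) = 0.246719
  p = 3/49 = 0.061224: log2(p) = -4.029747, -p*log2(p) = 0.246719
  p = 4/49 = 0.081633: log2(p) = -3.614710, -p*log2(p) = 0.295078
H = 0.401051 + 0.522802 + 0.529861 + 0.246719 + 0.246719 + 0.295078 = 2.242230

H = 2.2422 bits/symbol


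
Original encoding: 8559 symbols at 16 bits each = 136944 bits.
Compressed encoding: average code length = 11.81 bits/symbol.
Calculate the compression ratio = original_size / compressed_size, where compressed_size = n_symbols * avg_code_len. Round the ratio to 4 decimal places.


original_size = n_symbols * orig_bits = 8559 * 16 = 136944 bits
compressed_size = n_symbols * avg_code_len = 8559 * 11.81 = 101081.79 bits
ratio = original_size / compressed_size = 136944 / 101081.79 = 1.3548

Compression ratio = 1.3548


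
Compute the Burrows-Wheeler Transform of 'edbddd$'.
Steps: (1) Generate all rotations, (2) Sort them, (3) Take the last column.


Rotations (sorted):
  0: $edbddd -> last char: d
  1: bddd$ed -> last char: d
  2: d$edbdd -> last char: d
  3: dbddd$e -> last char: e
  4: dd$edbd -> last char: d
  5: ddd$edb -> last char: b
  6: edbddd$ -> last char: $


BWT = dddedb$


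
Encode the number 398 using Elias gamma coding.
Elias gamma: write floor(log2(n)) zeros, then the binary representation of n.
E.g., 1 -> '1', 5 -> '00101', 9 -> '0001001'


num_bits = floor(log2(398)) + 1 = 9
leading_zeros = num_bits - 1 = 8
binary(398) = 110001110

Elias gamma(398) = '00000000' + '110001110' = 00000000110001110 (17 bits)


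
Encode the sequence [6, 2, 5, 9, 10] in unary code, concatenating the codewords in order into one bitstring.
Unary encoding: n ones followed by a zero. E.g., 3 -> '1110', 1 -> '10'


Encode each number as n ones followed by a terminating 0:
  6 -> 1111110 (7 bits)
  2 -> 110 (3 bits)
  5 -> 111110 (6 bits)
  9 -> 1111111110 (10 bits)
  10 -> 11111111110 (11 bits)
Total length = 7 + 3 + 6 + 10 + 11 = 37 bits.

Unary([6, 2, 5, 9, 10]) = 1111110110111110111111111011111111110 (37 bits)


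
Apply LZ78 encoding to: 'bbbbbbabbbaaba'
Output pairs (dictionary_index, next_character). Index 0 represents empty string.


LZ78 encoding steps:
Dictionary: {0: ''}
Step 1: w='' (idx 0), next='b' -> output (0, 'b'), add 'b' as idx 1
Step 2: w='b' (idx 1), next='b' -> output (1, 'b'), add 'bb' as idx 2
Step 3: w='bb' (idx 2), next='b' -> output (2, 'b'), add 'bbb' as idx 3
Step 4: w='' (idx 0), next='a' -> output (0, 'a'), add 'a' as idx 4
Step 5: w='bbb' (idx 3), next='a' -> output (3, 'a'), add 'bbba' as idx 5
Step 6: w='a' (idx 4), next='b' -> output (4, 'b'), add 'ab' as idx 6
Step 7: w='a' (idx 4), end of input -> output (4, '')


Encoded: [(0, 'b'), (1, 'b'), (2, 'b'), (0, 'a'), (3, 'a'), (4, 'b'), (4, '')]


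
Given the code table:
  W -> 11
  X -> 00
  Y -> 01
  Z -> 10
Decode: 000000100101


Decoding:
00 -> X
00 -> X
00 -> X
10 -> Z
01 -> Y
01 -> Y


Result: XXXZYY


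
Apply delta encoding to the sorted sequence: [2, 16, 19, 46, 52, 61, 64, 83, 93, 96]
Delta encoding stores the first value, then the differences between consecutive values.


First value: 2
Deltas:
  16 - 2 = 14
  19 - 16 = 3
  46 - 19 = 27
  52 - 46 = 6
  61 - 52 = 9
  64 - 61 = 3
  83 - 64 = 19
  93 - 83 = 10
  96 - 93 = 3


Delta encoded: [2, 14, 3, 27, 6, 9, 3, 19, 10, 3]


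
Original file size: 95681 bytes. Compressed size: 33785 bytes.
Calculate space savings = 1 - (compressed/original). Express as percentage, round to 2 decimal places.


ratio = compressed/original = 33785/95681 = 0.3531
savings = 1 - ratio = 1 - 0.3531 = 0.6469
as a percentage: 0.6469 * 100 = 64.69%

Space savings = 1 - 33785/95681 = 64.69%


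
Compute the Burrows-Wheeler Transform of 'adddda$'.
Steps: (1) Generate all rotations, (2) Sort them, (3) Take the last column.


Rotations (sorted):
  0: $adddda -> last char: a
  1: a$adddd -> last char: d
  2: adddda$ -> last char: $
  3: da$addd -> last char: d
  4: dda$add -> last char: d
  5: ddda$ad -> last char: d
  6: dddda$a -> last char: a


BWT = ad$ddda


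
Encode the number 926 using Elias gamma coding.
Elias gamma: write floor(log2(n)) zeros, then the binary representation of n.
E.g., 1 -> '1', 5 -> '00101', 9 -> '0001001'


num_bits = floor(log2(926)) + 1 = 10
leading_zeros = num_bits - 1 = 9
binary(926) = 1110011110

Elias gamma(926) = '000000000' + '1110011110' = 0000000001110011110 (19 bits)


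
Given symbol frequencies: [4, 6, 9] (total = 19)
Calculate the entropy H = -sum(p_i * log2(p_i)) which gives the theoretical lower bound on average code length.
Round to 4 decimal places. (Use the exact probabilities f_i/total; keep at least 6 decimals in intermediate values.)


Per-symbol terms -p_i * log2(p_i) with p_i = f_i/19:
  p = 4/19 = 0.210526: log2(p) = -2.247928, -p*log2(p) = 0.473248
  p = 6/19 = 0.315789: log2(p) = -1.662965, -p*log2(p) = 0.525147
  p = 9/19 = 0.473684: log2(p) = -1.078003, -p*log2(p) = 0.510633
H = 0.473248 + 0.525147 + 0.510633 = 1.509028

H = 1.509 bits/symbol


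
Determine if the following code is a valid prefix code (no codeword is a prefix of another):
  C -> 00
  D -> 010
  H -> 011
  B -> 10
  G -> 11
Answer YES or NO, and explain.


Checking each pair (does one codeword prefix another?):
  C='00' vs D='010': no prefix
  C='00' vs H='011': no prefix
  C='00' vs B='10': no prefix
  C='00' vs G='11': no prefix
  D='010' vs C='00': no prefix
  D='010' vs H='011': no prefix
  D='010' vs B='10': no prefix
  D='010' vs G='11': no prefix
  H='011' vs C='00': no prefix
  H='011' vs D='010': no prefix
  H='011' vs B='10': no prefix
  H='011' vs G='11': no prefix
  B='10' vs C='00': no prefix
  B='10' vs D='010': no prefix
  B='10' vs H='011': no prefix
  B='10' vs G='11': no prefix
  G='11' vs C='00': no prefix
  G='11' vs D='010': no prefix
  G='11' vs H='011': no prefix
  G='11' vs B='10': no prefix
No violation found over all pairs.

YES -- this is a valid prefix code. No codeword is a prefix of any other codeword.


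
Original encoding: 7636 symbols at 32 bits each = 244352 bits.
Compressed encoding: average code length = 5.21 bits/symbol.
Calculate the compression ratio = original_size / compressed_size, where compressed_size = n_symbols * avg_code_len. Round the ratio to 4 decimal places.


original_size = n_symbols * orig_bits = 7636 * 32 = 244352 bits
compressed_size = n_symbols * avg_code_len = 7636 * 5.21 = 39783.56 bits
ratio = original_size / compressed_size = 244352 / 39783.56 = 6.142

Compression ratio = 6.142


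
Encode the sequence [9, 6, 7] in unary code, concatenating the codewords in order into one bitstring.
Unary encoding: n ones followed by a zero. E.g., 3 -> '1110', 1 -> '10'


Encode each number as n ones followed by a terminating 0:
  9 -> 1111111110 (10 bits)
  6 -> 1111110 (7 bits)
  7 -> 11111110 (8 bits)
Total length = 10 + 7 + 8 = 25 bits.

Unary([9, 6, 7]) = 1111111110111111011111110 (25 bits)


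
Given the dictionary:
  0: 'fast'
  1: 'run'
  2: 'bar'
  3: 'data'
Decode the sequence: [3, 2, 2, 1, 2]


Look up each index in the dictionary:
  3 -> 'data'
  2 -> 'bar'
  2 -> 'bar'
  1 -> 'run'
  2 -> 'bar'

Decoded: "data bar bar run bar"


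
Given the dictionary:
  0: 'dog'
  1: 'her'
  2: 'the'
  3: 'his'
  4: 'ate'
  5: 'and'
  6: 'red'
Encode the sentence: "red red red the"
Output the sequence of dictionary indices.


Look up each word in the dictionary:
  'red' -> 6
  'red' -> 6
  'red' -> 6
  'the' -> 2

Encoded: [6, 6, 6, 2]


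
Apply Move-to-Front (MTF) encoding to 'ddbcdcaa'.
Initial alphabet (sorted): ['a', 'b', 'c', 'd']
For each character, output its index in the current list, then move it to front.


MTF encoding:
'd': index 3 in ['a', 'b', 'c', 'd'] -> ['d', 'a', 'b', 'c']
'd': index 0 in ['d', 'a', 'b', 'c'] -> ['d', 'a', 'b', 'c']
'b': index 2 in ['d', 'a', 'b', 'c'] -> ['b', 'd', 'a', 'c']
'c': index 3 in ['b', 'd', 'a', 'c'] -> ['c', 'b', 'd', 'a']
'd': index 2 in ['c', 'b', 'd', 'a'] -> ['d', 'c', 'b', 'a']
'c': index 1 in ['d', 'c', 'b', 'a'] -> ['c', 'd', 'b', 'a']
'a': index 3 in ['c', 'd', 'b', 'a'] -> ['a', 'c', 'd', 'b']
'a': index 0 in ['a', 'c', 'd', 'b'] -> ['a', 'c', 'd', 'b']


Output: [3, 0, 2, 3, 2, 1, 3, 0]


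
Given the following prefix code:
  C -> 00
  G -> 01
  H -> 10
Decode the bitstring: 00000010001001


Decoding step by step:
Bits 00 -> C
Bits 00 -> C
Bits 00 -> C
Bits 10 -> H
Bits 00 -> C
Bits 10 -> H
Bits 01 -> G


Decoded message: CCCHCHG


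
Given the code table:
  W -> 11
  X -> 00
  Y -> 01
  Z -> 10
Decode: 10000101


Decoding:
10 -> Z
00 -> X
01 -> Y
01 -> Y


Result: ZXYY


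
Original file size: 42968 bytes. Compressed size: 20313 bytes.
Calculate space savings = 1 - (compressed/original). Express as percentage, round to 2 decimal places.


ratio = compressed/original = 20313/42968 = 0.472747
savings = 1 - ratio = 1 - 0.472747 = 0.527253
as a percentage: 0.527253 * 100 = 52.73%

Space savings = 1 - 20313/42968 = 52.73%


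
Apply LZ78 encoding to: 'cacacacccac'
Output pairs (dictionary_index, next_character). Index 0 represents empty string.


LZ78 encoding steps:
Dictionary: {0: ''}
Step 1: w='' (idx 0), next='c' -> output (0, 'c'), add 'c' as idx 1
Step 2: w='' (idx 0), next='a' -> output (0, 'a'), add 'a' as idx 2
Step 3: w='c' (idx 1), next='a' -> output (1, 'a'), add 'ca' as idx 3
Step 4: w='ca' (idx 3), next='c' -> output (3, 'c'), add 'cac' as idx 4
Step 5: w='c' (idx 1), next='c' -> output (1, 'c'), add 'cc' as idx 5
Step 6: w='a' (idx 2), next='c' -> output (2, 'c'), add 'ac' as idx 6


Encoded: [(0, 'c'), (0, 'a'), (1, 'a'), (3, 'c'), (1, 'c'), (2, 'c')]


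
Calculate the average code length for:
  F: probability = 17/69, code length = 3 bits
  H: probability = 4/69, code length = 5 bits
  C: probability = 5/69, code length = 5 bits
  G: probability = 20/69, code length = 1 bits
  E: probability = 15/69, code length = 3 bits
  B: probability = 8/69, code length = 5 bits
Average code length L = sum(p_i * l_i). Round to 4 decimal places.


Weighted contributions p_i * l_i:
  F: (17/69) * 3 = 51/69
  H: (4/69) * 5 = 20/69
  C: (5/69) * 5 = 25/69
  G: (20/69) * 1 = 20/69
  E: (15/69) * 3 = 45/69
  B: (8/69) * 5 = 40/69
Sum = (51 + 20 + 25 + 20 + 45 + 40)/69 = 201/69

L = 201/69 = 2.9130 bits/symbol


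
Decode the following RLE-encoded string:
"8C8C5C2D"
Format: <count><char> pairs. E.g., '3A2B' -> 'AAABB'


Expanding each <count><char> pair:
  8C -> 'CCCCCCCC'
  8C -> 'CCCCCCCC'
  5C -> 'CCCCC'
  2D -> 'DD'

Decoded = CCCCCCCCCCCCCCCCCCCCCDD


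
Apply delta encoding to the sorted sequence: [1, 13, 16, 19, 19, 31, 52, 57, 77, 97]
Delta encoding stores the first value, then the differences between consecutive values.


First value: 1
Deltas:
  13 - 1 = 12
  16 - 13 = 3
  19 - 16 = 3
  19 - 19 = 0
  31 - 19 = 12
  52 - 31 = 21
  57 - 52 = 5
  77 - 57 = 20
  97 - 77 = 20


Delta encoded: [1, 12, 3, 3, 0, 12, 21, 5, 20, 20]


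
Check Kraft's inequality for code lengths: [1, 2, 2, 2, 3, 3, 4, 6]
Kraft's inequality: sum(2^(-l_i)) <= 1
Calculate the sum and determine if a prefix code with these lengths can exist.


Sum = 2^(-1) + 2^(-2) + 2^(-2) + 2^(-2) + 2^(-3) + 2^(-3) + 2^(-4) + 2^(-6)
    = 0.5 + 0.25 + 0.25 + 0.25 + 0.125 + 0.125 + 0.0625 + 0.015625
    = 101/64 = 1.578125
Since 1.578125 > 1, Kraft's inequality is NOT satisfied.
A prefix code with these lengths CANNOT exist.

Kraft sum = 1.578125. Not satisfied.


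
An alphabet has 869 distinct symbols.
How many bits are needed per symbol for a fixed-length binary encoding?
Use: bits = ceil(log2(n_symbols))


log2(869) = 9.7632
Bracket: 2^9 = 512 < 869 <= 2^10 = 1024
So ceil(log2(869)) = 10

bits = ceil(log2(869)) = ceil(9.7632) = 10 bits


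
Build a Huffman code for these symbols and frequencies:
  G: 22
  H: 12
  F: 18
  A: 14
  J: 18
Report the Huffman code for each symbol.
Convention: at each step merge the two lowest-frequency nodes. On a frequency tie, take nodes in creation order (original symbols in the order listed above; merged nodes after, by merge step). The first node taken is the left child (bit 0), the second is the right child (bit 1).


Huffman tree construction:
Step 1: Merge H(12) + A(14) = 26
Step 2: Merge F(18) + J(18) = 36
Step 3: Merge G(22) + (H+A)(26) = 48
Step 4: Merge (F+J)(36) + (G+(H+A))(48) = 84
Read each symbol's code off the tree from the root (left child = 0, right child = 1).

Codes:
  G: 10 (length 2)
  H: 110 (length 3)
  F: 00 (length 2)
  A: 111 (length 3)
  J: 01 (length 2)
Average code length: 194/84 = 2.3095 bits/symbol


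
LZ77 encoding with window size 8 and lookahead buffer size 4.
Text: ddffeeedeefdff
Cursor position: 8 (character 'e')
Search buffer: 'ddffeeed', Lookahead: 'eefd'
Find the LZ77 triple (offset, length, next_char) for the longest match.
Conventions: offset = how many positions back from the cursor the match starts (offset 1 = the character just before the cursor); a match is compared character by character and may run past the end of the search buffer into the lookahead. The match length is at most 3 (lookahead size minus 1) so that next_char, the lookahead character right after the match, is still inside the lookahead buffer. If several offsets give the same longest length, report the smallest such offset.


Try each offset into the search buffer:
  offset=1 (pos 7, char 'd'): match length 0
  offset=2 (pos 6, char 'e'): match length 1
  offset=3 (pos 5, char 'e'): match length 2
  offset=4 (pos 4, char 'e'): match length 2
  offset=5 (pos 3, char 'f'): match length 0
  offset=6 (pos 2, char 'f'): match length 0
  offset=7 (pos 1, char 'd'): match length 0
  offset=8 (pos 0, char 'd'): match length 0
Longest match has length 2, found at offsets 3, 4; take the smallest, offset 3.
next_char = character at position 8 + 2 = 10 -> 'f'

Best match: offset=3, length=2 (matching 'ee' starting at position 5)
LZ77 triple: (3, 2, 'f')


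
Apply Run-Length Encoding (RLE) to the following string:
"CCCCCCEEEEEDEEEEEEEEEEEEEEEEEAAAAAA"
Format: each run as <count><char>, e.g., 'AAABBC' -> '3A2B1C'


Scanning runs left to right:
  i=0: run of 'C' x 6 -> '6C'
  i=6: run of 'E' x 5 -> '5E'
  i=11: run of 'D' x 1 -> '1D'
  i=12: run of 'E' x 17 -> '17E'
  i=29: run of 'A' x 6 -> '6A'

RLE = 6C5E1D17E6A


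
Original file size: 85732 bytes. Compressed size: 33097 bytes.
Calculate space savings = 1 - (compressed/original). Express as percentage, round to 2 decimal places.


ratio = compressed/original = 33097/85732 = 0.386052
savings = 1 - ratio = 1 - 0.386052 = 0.613948
as a percentage: 0.613948 * 100 = 61.39%

Space savings = 1 - 33097/85732 = 61.39%


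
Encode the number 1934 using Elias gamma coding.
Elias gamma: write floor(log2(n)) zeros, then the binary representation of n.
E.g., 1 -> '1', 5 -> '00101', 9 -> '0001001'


num_bits = floor(log2(1934)) + 1 = 11
leading_zeros = num_bits - 1 = 10
binary(1934) = 11110001110

Elias gamma(1934) = '0000000000' + '11110001110' = 000000000011110001110 (21 bits)


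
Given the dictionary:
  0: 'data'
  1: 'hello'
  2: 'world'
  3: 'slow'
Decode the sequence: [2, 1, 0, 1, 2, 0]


Look up each index in the dictionary:
  2 -> 'world'
  1 -> 'hello'
  0 -> 'data'
  1 -> 'hello'
  2 -> 'world'
  0 -> 'data'

Decoded: "world hello data hello world data"


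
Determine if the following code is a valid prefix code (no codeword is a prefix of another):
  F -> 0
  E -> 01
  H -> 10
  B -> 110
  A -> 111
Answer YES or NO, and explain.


Checking each pair (does one codeword prefix another?):
  F='0' vs E='01': prefix -- VIOLATION

NO -- this is NOT a valid prefix code. F (0) is a prefix of E (01).


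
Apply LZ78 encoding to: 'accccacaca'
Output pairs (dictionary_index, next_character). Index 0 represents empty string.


LZ78 encoding steps:
Dictionary: {0: ''}
Step 1: w='' (idx 0), next='a' -> output (0, 'a'), add 'a' as idx 1
Step 2: w='' (idx 0), next='c' -> output (0, 'c'), add 'c' as idx 2
Step 3: w='c' (idx 2), next='c' -> output (2, 'c'), add 'cc' as idx 3
Step 4: w='c' (idx 2), next='a' -> output (2, 'a'), add 'ca' as idx 4
Step 5: w='ca' (idx 4), next='c' -> output (4, 'c'), add 'cac' as idx 5
Step 6: w='a' (idx 1), end of input -> output (1, '')


Encoded: [(0, 'a'), (0, 'c'), (2, 'c'), (2, 'a'), (4, 'c'), (1, '')]


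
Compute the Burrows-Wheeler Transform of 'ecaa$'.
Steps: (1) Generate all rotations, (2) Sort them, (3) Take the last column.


Rotations (sorted):
  0: $ecaa -> last char: a
  1: a$eca -> last char: a
  2: aa$ec -> last char: c
  3: caa$e -> last char: e
  4: ecaa$ -> last char: $


BWT = aace$


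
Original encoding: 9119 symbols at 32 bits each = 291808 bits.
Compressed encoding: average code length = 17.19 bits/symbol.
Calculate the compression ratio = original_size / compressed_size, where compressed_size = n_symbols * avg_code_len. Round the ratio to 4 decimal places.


original_size = n_symbols * orig_bits = 9119 * 32 = 291808 bits
compressed_size = n_symbols * avg_code_len = 9119 * 17.19 = 156755.61 bits
ratio = original_size / compressed_size = 291808 / 156755.61 = 1.8615

Compression ratio = 1.8615


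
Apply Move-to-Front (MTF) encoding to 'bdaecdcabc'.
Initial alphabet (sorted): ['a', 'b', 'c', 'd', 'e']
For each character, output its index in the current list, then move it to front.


MTF encoding:
'b': index 1 in ['a', 'b', 'c', 'd', 'e'] -> ['b', 'a', 'c', 'd', 'e']
'd': index 3 in ['b', 'a', 'c', 'd', 'e'] -> ['d', 'b', 'a', 'c', 'e']
'a': index 2 in ['d', 'b', 'a', 'c', 'e'] -> ['a', 'd', 'b', 'c', 'e']
'e': index 4 in ['a', 'd', 'b', 'c', 'e'] -> ['e', 'a', 'd', 'b', 'c']
'c': index 4 in ['e', 'a', 'd', 'b', 'c'] -> ['c', 'e', 'a', 'd', 'b']
'd': index 3 in ['c', 'e', 'a', 'd', 'b'] -> ['d', 'c', 'e', 'a', 'b']
'c': index 1 in ['d', 'c', 'e', 'a', 'b'] -> ['c', 'd', 'e', 'a', 'b']
'a': index 3 in ['c', 'd', 'e', 'a', 'b'] -> ['a', 'c', 'd', 'e', 'b']
'b': index 4 in ['a', 'c', 'd', 'e', 'b'] -> ['b', 'a', 'c', 'd', 'e']
'c': index 2 in ['b', 'a', 'c', 'd', 'e'] -> ['c', 'b', 'a', 'd', 'e']


Output: [1, 3, 2, 4, 4, 3, 1, 3, 4, 2]


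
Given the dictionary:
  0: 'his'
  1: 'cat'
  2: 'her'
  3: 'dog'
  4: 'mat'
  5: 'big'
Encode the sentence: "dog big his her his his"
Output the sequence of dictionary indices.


Look up each word in the dictionary:
  'dog' -> 3
  'big' -> 5
  'his' -> 0
  'her' -> 2
  'his' -> 0
  'his' -> 0

Encoded: [3, 5, 0, 2, 0, 0]


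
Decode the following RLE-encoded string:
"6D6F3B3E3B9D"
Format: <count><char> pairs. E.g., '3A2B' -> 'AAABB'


Expanding each <count><char> pair:
  6D -> 'DDDDDD'
  6F -> 'FFFFFF'
  3B -> 'BBB'
  3E -> 'EEE'
  3B -> 'BBB'
  9D -> 'DDDDDDDDD'

Decoded = DDDDDDFFFFFFBBBEEEBBBDDDDDDDDD


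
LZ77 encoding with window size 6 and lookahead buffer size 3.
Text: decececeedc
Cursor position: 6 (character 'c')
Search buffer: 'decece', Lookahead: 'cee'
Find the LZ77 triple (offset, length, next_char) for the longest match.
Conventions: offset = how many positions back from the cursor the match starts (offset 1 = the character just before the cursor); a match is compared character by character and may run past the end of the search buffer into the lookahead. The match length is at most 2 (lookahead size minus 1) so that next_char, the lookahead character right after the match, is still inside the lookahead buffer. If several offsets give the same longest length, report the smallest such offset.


Try each offset into the search buffer:
  offset=1 (pos 5, char 'e'): match length 0
  offset=2 (pos 4, char 'c'): match length 2
  offset=3 (pos 3, char 'e'): match length 0
  offset=4 (pos 2, char 'c'): match length 2
  offset=5 (pos 1, char 'e'): match length 0
  offset=6 (pos 0, char 'd'): match length 0
Longest match has length 2, found at offsets 2, 4; take the smallest, offset 2.
next_char = character at position 6 + 2 = 8 -> 'e'

Best match: offset=2, length=2 (matching 'ce' starting at position 4)
LZ77 triple: (2, 2, 'e')


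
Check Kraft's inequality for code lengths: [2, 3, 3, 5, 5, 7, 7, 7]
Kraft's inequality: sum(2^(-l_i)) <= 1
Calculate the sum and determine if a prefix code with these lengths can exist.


Sum = 2^(-2) + 2^(-3) + 2^(-3) + 2^(-5) + 2^(-5) + 2^(-7) + 2^(-7) + 2^(-7)
    = 0.25 + 0.125 + 0.125 + 0.03125 + 0.03125 + 0.0078125 + 0.0078125 + 0.0078125
    = 75/128 = 0.5859375
Since 0.5859375 <= 1, Kraft's inequality IS satisfied.
A prefix code with these lengths CAN exist.

Kraft sum = 0.5859375. Satisfied.


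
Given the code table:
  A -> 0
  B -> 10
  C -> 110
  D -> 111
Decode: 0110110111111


Decoding:
0 -> A
110 -> C
110 -> C
111 -> D
111 -> D


Result: ACCDD


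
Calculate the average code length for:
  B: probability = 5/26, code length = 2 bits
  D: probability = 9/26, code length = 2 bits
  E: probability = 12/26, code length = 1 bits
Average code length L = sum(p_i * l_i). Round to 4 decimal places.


Weighted contributions p_i * l_i:
  B: (5/26) * 2 = 10/26
  D: (9/26) * 2 = 18/26
  E: (12/26) * 1 = 12/26
Sum = (10 + 18 + 12)/26 = 40/26

L = 40/26 = 1.5385 bits/symbol


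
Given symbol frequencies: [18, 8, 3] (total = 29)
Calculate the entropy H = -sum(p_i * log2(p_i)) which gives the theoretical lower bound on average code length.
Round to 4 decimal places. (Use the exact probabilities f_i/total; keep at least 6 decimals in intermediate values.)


Per-symbol terms -p_i * log2(p_i) with p_i = f_i/29:
  p = 18/29 = 0.620690: log2(p) = -0.688056, -p*log2(p) = 0.427069
  p = 8/29 = 0.275862: log2(p) = -1.857981, -p*log2(p) = 0.512546
  p = 3/29 = 0.103448: log2(p) = -3.273018, -p*log2(p) = 0.338588
H = 0.427069 + 0.512546 + 0.338588 = 1.278203

H = 1.2782 bits/symbol


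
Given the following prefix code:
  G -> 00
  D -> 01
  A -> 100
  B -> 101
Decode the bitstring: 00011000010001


Decoding step by step:
Bits 00 -> G
Bits 01 -> D
Bits 100 -> A
Bits 00 -> G
Bits 100 -> A
Bits 01 -> D


Decoded message: GDAGAD


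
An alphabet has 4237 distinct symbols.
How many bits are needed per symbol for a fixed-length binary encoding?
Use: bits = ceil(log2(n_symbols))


log2(4237) = 12.0488
Bracket: 2^12 = 4096 < 4237 <= 2^13 = 8192
So ceil(log2(4237)) = 13

bits = ceil(log2(4237)) = ceil(12.0488) = 13 bits


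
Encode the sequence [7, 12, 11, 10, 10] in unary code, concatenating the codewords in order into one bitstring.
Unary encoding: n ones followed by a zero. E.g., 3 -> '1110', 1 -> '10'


Encode each number as n ones followed by a terminating 0:
  7 -> 11111110 (8 bits)
  12 -> 1111111111110 (13 bits)
  11 -> 111111111110 (12 bits)
  10 -> 11111111110 (11 bits)
  10 -> 11111111110 (11 bits)
Total length = 8 + 13 + 12 + 11 + 11 = 55 bits.

Unary([7, 12, 11, 10, 10]) = 1111111011111111111101111111111101111111111011111111110 (55 bits)


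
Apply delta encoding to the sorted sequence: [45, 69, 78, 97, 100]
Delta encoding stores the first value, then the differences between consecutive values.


First value: 45
Deltas:
  69 - 45 = 24
  78 - 69 = 9
  97 - 78 = 19
  100 - 97 = 3


Delta encoded: [45, 24, 9, 19, 3]


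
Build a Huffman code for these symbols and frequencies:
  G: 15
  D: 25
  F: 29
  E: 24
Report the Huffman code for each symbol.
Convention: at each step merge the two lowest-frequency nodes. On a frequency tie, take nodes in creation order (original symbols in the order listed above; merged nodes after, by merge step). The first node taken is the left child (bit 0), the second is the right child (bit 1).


Huffman tree construction:
Step 1: Merge G(15) + E(24) = 39
Step 2: Merge D(25) + F(29) = 54
Step 3: Merge (G+E)(39) + (D+F)(54) = 93
Read each symbol's code off the tree from the root (left child = 0, right child = 1).

Codes:
  G: 00 (length 2)
  D: 10 (length 2)
  F: 11 (length 2)
  E: 01 (length 2)
Average code length: 186/93 = 2.0000 bits/symbol


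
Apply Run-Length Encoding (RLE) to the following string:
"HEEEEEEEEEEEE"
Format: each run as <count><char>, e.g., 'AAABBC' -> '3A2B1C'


Scanning runs left to right:
  i=0: run of 'H' x 1 -> '1H'
  i=1: run of 'E' x 12 -> '12E'

RLE = 1H12E


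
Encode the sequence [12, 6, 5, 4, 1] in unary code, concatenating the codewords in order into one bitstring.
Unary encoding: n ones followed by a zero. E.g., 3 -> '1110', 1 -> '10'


Encode each number as n ones followed by a terminating 0:
  12 -> 1111111111110 (13 bits)
  6 -> 1111110 (7 bits)
  5 -> 111110 (6 bits)
  4 -> 11110 (5 bits)
  1 -> 10 (2 bits)
Total length = 13 + 7 + 6 + 5 + 2 = 33 bits.

Unary([12, 6, 5, 4, 1]) = 111111111111011111101111101111010 (33 bits)


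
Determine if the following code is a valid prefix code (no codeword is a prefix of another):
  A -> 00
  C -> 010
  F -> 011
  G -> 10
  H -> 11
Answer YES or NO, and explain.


Checking each pair (does one codeword prefix another?):
  A='00' vs C='010': no prefix
  A='00' vs F='011': no prefix
  A='00' vs G='10': no prefix
  A='00' vs H='11': no prefix
  C='010' vs A='00': no prefix
  C='010' vs F='011': no prefix
  C='010' vs G='10': no prefix
  C='010' vs H='11': no prefix
  F='011' vs A='00': no prefix
  F='011' vs C='010': no prefix
  F='011' vs G='10': no prefix
  F='011' vs H='11': no prefix
  G='10' vs A='00': no prefix
  G='10' vs C='010': no prefix
  G='10' vs F='011': no prefix
  G='10' vs H='11': no prefix
  H='11' vs A='00': no prefix
  H='11' vs C='010': no prefix
  H='11' vs F='011': no prefix
  H='11' vs G='10': no prefix
No violation found over all pairs.

YES -- this is a valid prefix code. No codeword is a prefix of any other codeword.


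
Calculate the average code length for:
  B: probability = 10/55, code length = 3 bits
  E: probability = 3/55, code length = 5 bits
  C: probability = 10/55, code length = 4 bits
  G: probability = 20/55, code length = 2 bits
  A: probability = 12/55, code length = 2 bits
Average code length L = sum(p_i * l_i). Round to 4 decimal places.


Weighted contributions p_i * l_i:
  B: (10/55) * 3 = 30/55
  E: (3/55) * 5 = 15/55
  C: (10/55) * 4 = 40/55
  G: (20/55) * 2 = 40/55
  A: (12/55) * 2 = 24/55
Sum = (30 + 15 + 40 + 40 + 24)/55 = 149/55

L = 149/55 = 2.7091 bits/symbol


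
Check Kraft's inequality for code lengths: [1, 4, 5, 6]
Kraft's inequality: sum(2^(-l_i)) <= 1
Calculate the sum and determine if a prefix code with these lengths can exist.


Sum = 2^(-1) + 2^(-4) + 2^(-5) + 2^(-6)
    = 0.5 + 0.0625 + 0.03125 + 0.015625
    = 39/64 = 0.609375
Since 0.609375 <= 1, Kraft's inequality IS satisfied.
A prefix code with these lengths CAN exist.

Kraft sum = 0.609375. Satisfied.


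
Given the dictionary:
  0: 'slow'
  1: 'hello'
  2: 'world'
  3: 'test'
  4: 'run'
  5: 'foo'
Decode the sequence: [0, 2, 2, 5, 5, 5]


Look up each index in the dictionary:
  0 -> 'slow'
  2 -> 'world'
  2 -> 'world'
  5 -> 'foo'
  5 -> 'foo'
  5 -> 'foo'

Decoded: "slow world world foo foo foo"


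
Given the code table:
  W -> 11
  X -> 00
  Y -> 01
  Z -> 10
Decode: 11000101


Decoding:
11 -> W
00 -> X
01 -> Y
01 -> Y


Result: WXYY


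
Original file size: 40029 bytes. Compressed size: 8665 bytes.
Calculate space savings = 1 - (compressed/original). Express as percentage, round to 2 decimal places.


ratio = compressed/original = 8665/40029 = 0.216468
savings = 1 - ratio = 1 - 0.216468 = 0.783532
as a percentage: 0.783532 * 100 = 78.35%

Space savings = 1 - 8665/40029 = 78.35%


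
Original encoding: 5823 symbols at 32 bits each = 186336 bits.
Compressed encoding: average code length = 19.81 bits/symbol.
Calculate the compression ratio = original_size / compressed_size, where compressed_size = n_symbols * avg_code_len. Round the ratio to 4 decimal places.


original_size = n_symbols * orig_bits = 5823 * 32 = 186336 bits
compressed_size = n_symbols * avg_code_len = 5823 * 19.81 = 115353.63 bits
ratio = original_size / compressed_size = 186336 / 115353.63 = 1.6153

Compression ratio = 1.6153


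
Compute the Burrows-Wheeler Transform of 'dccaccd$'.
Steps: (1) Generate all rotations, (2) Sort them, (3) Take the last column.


Rotations (sorted):
  0: $dccaccd -> last char: d
  1: accd$dcc -> last char: c
  2: caccd$dc -> last char: c
  3: ccaccd$d -> last char: d
  4: ccd$dcca -> last char: a
  5: cd$dccac -> last char: c
  6: d$dccacc -> last char: c
  7: dccaccd$ -> last char: $


BWT = dccdacc$


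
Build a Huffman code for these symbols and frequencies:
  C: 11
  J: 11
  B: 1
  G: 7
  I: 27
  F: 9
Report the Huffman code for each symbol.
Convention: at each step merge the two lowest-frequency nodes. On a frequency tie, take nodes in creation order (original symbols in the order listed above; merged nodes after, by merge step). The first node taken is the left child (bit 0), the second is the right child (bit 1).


Huffman tree construction:
Step 1: Merge B(1) + G(7) = 8
Step 2: Merge (B+G)(8) + F(9) = 17
Step 3: Merge C(11) + J(11) = 22
Step 4: Merge ((B+G)+F)(17) + (C+J)(22) = 39
Step 5: Merge I(27) + (((B+G)+F)+(C+J))(39) = 66
Read each symbol's code off the tree from the root (left child = 0, right child = 1).

Codes:
  C: 110 (length 3)
  J: 111 (length 3)
  B: 1000 (length 4)
  G: 1001 (length 4)
  I: 0 (length 1)
  F: 101 (length 3)
Average code length: 152/66 = 2.3030 bits/symbol


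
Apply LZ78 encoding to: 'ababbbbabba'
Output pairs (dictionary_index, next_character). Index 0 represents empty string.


LZ78 encoding steps:
Dictionary: {0: ''}
Step 1: w='' (idx 0), next='a' -> output (0, 'a'), add 'a' as idx 1
Step 2: w='' (idx 0), next='b' -> output (0, 'b'), add 'b' as idx 2
Step 3: w='a' (idx 1), next='b' -> output (1, 'b'), add 'ab' as idx 3
Step 4: w='b' (idx 2), next='b' -> output (2, 'b'), add 'bb' as idx 4
Step 5: w='b' (idx 2), next='a' -> output (2, 'a'), add 'ba' as idx 5
Step 6: w='bb' (idx 4), next='a' -> output (4, 'a'), add 'bba' as idx 6


Encoded: [(0, 'a'), (0, 'b'), (1, 'b'), (2, 'b'), (2, 'a'), (4, 'a')]


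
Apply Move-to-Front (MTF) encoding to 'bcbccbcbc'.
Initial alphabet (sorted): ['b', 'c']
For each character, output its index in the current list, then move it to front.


MTF encoding:
'b': index 0 in ['b', 'c'] -> ['b', 'c']
'c': index 1 in ['b', 'c'] -> ['c', 'b']
'b': index 1 in ['c', 'b'] -> ['b', 'c']
'c': index 1 in ['b', 'c'] -> ['c', 'b']
'c': index 0 in ['c', 'b'] -> ['c', 'b']
'b': index 1 in ['c', 'b'] -> ['b', 'c']
'c': index 1 in ['b', 'c'] -> ['c', 'b']
'b': index 1 in ['c', 'b'] -> ['b', 'c']
'c': index 1 in ['b', 'c'] -> ['c', 'b']


Output: [0, 1, 1, 1, 0, 1, 1, 1, 1]


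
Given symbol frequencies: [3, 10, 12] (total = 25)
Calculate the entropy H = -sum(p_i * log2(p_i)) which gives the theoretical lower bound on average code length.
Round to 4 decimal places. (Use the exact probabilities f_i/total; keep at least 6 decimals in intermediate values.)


Per-symbol terms -p_i * log2(p_i) with p_i = f_i/25:
  p = 3/25 = 0.120000: log2(p) = -3.058894, -p*log2(p) = 0.367067
  p = 10/25 = 0.400000: log2(p) = -1.321928, -p*log2(p) = 0.528771
  p = 12/25 = 0.480000: log2(p) = -1.058894, -p*log2(p) = 0.508269
H = 0.367067 + 0.528771 + 0.508269 = 1.404107

H = 1.4041 bits/symbol


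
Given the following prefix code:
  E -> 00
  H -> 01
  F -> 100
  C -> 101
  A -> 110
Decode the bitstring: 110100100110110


Decoding step by step:
Bits 110 -> A
Bits 100 -> F
Bits 100 -> F
Bits 110 -> A
Bits 110 -> A


Decoded message: AFFAA


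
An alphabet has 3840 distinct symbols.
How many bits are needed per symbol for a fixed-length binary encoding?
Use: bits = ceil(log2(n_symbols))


log2(3840) = 11.9069
Bracket: 2^11 = 2048 < 3840 <= 2^12 = 4096
So ceil(log2(3840)) = 12

bits = ceil(log2(3840)) = ceil(11.9069) = 12 bits


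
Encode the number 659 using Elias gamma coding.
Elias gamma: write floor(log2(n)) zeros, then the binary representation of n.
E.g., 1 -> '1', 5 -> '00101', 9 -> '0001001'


num_bits = floor(log2(659)) + 1 = 10
leading_zeros = num_bits - 1 = 9
binary(659) = 1010010011

Elias gamma(659) = '000000000' + '1010010011' = 0000000001010010011 (19 bits)


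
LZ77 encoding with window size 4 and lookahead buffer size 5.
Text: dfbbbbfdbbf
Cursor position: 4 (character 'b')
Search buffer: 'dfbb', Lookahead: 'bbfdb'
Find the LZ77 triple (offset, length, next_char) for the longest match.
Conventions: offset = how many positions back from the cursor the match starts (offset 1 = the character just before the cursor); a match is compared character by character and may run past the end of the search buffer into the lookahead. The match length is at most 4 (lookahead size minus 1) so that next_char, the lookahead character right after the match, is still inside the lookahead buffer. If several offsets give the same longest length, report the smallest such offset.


Try each offset into the search buffer:
  offset=1 (pos 3, char 'b'): match length 2
  offset=2 (pos 2, char 'b'): match length 2
  offset=3 (pos 1, char 'f'): match length 0
  offset=4 (pos 0, char 'd'): match length 0
Longest match has length 2, found at offsets 1, 2; take the smallest, offset 1.
next_char = character at position 4 + 2 = 6 -> 'f'

Best match: offset=1, length=2 (matching 'bb' starting at position 3)
LZ77 triple: (1, 2, 'f')


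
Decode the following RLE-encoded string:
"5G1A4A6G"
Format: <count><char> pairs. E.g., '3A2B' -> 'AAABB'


Expanding each <count><char> pair:
  5G -> 'GGGGG'
  1A -> 'A'
  4A -> 'AAAA'
  6G -> 'GGGGGG'

Decoded = GGGGGAAAAAGGGGGG


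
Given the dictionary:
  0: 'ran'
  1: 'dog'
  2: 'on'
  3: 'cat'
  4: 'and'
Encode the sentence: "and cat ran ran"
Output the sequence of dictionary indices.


Look up each word in the dictionary:
  'and' -> 4
  'cat' -> 3
  'ran' -> 0
  'ran' -> 0

Encoded: [4, 3, 0, 0]


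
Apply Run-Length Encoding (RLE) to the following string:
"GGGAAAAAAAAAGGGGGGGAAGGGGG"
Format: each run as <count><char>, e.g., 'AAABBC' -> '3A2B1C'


Scanning runs left to right:
  i=0: run of 'G' x 3 -> '3G'
  i=3: run of 'A' x 9 -> '9A'
  i=12: run of 'G' x 7 -> '7G'
  i=19: run of 'A' x 2 -> '2A'
  i=21: run of 'G' x 5 -> '5G'

RLE = 3G9A7G2A5G
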